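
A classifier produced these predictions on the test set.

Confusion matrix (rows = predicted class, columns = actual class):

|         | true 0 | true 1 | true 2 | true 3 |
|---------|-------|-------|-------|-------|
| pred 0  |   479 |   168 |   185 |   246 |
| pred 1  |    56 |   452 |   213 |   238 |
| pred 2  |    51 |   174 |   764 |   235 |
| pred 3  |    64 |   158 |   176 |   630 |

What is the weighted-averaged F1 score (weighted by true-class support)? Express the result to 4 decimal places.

0.5418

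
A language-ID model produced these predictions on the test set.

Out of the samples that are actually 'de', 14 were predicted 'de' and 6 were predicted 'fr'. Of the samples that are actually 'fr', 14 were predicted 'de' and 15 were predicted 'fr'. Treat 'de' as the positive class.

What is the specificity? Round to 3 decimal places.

0.517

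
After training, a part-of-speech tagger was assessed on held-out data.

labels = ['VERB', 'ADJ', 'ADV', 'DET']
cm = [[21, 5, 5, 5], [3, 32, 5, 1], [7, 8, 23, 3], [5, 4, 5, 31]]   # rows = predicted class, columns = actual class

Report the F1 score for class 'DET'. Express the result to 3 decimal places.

0.729

Take TP from the diagonal, FP from the rest of the 'DET' prediction marginal, FN from the rest of the 'DET' actual marginal.
F1 score = 2·TP/(2·TP+FP+FN).
DET: TP=31, FP=5+4+5=14, FN=5+1+3=9 → 62/85 = 0.7294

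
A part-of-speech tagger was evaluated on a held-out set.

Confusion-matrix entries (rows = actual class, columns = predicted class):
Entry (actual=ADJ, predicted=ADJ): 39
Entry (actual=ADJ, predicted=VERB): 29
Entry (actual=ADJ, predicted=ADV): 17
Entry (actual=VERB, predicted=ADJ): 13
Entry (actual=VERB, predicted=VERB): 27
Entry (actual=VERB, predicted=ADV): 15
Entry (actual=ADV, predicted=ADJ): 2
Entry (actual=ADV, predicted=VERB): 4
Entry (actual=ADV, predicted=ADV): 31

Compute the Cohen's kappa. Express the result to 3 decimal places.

Observed agreement pₒ = trace/N = 97/177 = 0.5480
Expected agreement pₑ = Σ (rowᵢ·colᵢ)/N² = (85·54 + 55·60 + 37·63)/177² = 0.3262
κ = (pₒ − pₑ)/(1 − pₑ) = (0.5480 − 0.3262)/(1 − 0.3262) = 0.329

0.329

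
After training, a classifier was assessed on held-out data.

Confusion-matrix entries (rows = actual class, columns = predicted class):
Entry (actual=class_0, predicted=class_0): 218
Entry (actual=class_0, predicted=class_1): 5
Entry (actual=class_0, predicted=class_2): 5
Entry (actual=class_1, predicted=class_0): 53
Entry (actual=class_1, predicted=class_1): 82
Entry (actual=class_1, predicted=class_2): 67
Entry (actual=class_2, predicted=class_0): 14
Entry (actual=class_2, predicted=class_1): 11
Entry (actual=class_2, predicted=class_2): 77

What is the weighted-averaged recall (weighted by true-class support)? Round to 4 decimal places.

0.7086

Per-class recall (TP/(TP+FN)):
  class_0: TP=218, FN=5+5=10 → 218/228 = 0.95614
  class_1: TP=82, FN=53+67=120 → 82/202 = 0.40594
  class_2: TP=77, FN=14+11=25 → 77/102 = 0.75490
Weighted-recall = Σ (supportᵢ/N)·recallᵢ with N=532: (228/532)·0.95614 + (202/532)·0.40594 + (102/532)·0.75490 = 0.7086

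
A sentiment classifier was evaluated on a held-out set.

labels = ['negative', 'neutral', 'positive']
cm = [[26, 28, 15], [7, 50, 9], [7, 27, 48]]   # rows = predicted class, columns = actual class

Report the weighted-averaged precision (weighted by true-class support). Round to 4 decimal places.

Per-class precision (TP/(TP+FP)):
  negative: TP=26, FP=28+15=43 → 26/69 = 0.37681
  neutral: TP=50, FP=7+9=16 → 50/66 = 0.75758
  positive: TP=48, FP=7+27=34 → 48/82 = 0.58537
Weighted-precision = Σ (supportᵢ/N)·precisionᵢ with N=217: (40/217)·0.37681 + (105/217)·0.75758 + (72/217)·0.58537 = 0.6303

0.6303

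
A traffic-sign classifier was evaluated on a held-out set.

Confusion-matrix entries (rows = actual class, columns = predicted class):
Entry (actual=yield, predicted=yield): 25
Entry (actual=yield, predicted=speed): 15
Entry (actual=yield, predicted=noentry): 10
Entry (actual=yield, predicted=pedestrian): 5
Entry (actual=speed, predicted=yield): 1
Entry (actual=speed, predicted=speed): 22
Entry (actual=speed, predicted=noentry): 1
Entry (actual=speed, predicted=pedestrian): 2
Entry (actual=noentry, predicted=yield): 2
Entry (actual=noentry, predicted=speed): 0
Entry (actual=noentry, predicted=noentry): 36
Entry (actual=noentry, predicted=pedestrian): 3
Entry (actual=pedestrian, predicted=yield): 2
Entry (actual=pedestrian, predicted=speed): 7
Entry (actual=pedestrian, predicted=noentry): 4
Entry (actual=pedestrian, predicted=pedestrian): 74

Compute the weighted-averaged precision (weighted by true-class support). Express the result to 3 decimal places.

Per-class precision (TP/(TP+FP)):
  yield: TP=25, FP=1+2+2=5 → 25/30 = 0.8333
  speed: TP=22, FP=15+0+7=22 → 22/44 = 0.5000
  noentry: TP=36, FP=10+1+4=15 → 36/51 = 0.7059
  pedestrian: TP=74, FP=5+2+3=10 → 74/84 = 0.8810
Weighted-precision = Σ (supportᵢ/N)·precisionᵢ with N=209: (55/209)·0.8333 + (26/209)·0.5000 + (41/209)·0.7059 + (87/209)·0.8810 = 0.787

0.787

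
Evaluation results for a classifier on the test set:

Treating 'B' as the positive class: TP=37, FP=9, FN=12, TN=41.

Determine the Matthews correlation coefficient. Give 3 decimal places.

0.577

MCC = (TP·TN − FP·FN) / √((TP+FP)(TP+FN)(TN+FP)(TN+FN))
Numerator = 37·41 − 9·12 = 1409
Denominator = √(46·49·50·53) = √5973100 = 2443.9926
MCC = 1409 / 2443.9926 = 0.577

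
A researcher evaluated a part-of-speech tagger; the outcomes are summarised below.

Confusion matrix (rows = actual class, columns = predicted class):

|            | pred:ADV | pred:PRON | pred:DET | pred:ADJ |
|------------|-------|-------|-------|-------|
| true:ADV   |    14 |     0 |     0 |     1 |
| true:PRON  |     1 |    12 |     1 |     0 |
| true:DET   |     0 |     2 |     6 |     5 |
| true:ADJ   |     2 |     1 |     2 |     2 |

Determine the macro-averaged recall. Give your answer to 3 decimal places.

0.634

Per-class recall (TP/(TP+FN)):
  ADV: TP=14, FN=0+0+1=1 → 14/15 = 0.9333
  PRON: TP=12, FN=1+1+0=2 → 12/14 = 0.8571
  DET: TP=6, FN=0+2+5=7 → 6/13 = 0.4615
  ADJ: TP=2, FN=2+1+2=5 → 2/7 = 0.2857
Macro-recall = mean = (0.9333 + 0.8571 + 0.4615 + 0.2857) / 4 = 0.634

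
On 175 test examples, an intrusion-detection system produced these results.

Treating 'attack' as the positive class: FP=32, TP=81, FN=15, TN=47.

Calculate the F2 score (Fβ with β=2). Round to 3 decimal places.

Fβ = (1+β²)·TP / ((1+β²)·TP + β²·FN + FP), with β²=4
= 5·81 / (5·81 + 4·15 + 32) = 0.815

0.815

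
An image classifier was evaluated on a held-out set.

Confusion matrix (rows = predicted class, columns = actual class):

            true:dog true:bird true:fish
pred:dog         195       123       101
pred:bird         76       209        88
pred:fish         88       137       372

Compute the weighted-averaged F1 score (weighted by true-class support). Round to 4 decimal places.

0.5567

Per-class F1 score (2·TP/(2·TP+FP+FN)):
  dog: TP=195, FP=123+101=224, FN=76+88=164 → 390/778 = 0.50129
  bird: TP=209, FP=76+88=164, FN=123+137=260 → 418/842 = 0.49644
  fish: TP=372, FP=88+137=225, FN=101+88=189 → 744/1158 = 0.64249
Weighted-F1 score = Σ (supportᵢ/N)·F1 scoreᵢ with N=1389: (359/1389)·0.50129 + (469/1389)·0.49644 + (561/1389)·0.64249 = 0.5567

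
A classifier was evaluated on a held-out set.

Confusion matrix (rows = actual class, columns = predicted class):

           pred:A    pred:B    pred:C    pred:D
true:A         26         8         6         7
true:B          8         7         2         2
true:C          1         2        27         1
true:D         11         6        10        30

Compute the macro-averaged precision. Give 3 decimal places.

0.555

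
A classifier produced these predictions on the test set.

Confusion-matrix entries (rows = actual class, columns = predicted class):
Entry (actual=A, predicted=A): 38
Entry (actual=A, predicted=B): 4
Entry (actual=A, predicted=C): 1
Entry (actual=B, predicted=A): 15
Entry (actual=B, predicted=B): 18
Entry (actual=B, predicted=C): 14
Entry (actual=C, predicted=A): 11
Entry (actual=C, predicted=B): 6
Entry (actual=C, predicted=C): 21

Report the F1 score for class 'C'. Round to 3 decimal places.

0.568

F1 score = 2·TP/(2·TP+FP+FN).
C: TP=21, FP=1+14=15, FN=11+6=17 → 42/74 = 0.5676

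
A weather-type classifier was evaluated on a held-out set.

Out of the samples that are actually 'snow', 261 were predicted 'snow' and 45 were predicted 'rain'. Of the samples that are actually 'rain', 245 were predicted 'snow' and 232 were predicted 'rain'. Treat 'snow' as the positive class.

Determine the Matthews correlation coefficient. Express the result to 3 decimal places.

0.346

MCC = (TP·TN − FP·FN) / √((TP+FP)(TP+FN)(TN+FP)(TN+FN))
Numerator = 261·232 − 245·45 = 49527
Denominator = √(506·306·477·277) = √20458325844 = 143032.6041
MCC = 49527 / 143032.6041 = 0.346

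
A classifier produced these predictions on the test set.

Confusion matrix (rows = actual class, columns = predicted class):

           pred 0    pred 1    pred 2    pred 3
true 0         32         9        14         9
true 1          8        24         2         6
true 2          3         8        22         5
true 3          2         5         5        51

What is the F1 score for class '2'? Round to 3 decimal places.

Treat '2' as positive and all other classes as negative.
F1 score = 2·TP/(2·TP+FP+FN).
2: TP=22, FP=14+2+5=21, FN=3+8+5=16 → 44/81 = 0.5432

0.543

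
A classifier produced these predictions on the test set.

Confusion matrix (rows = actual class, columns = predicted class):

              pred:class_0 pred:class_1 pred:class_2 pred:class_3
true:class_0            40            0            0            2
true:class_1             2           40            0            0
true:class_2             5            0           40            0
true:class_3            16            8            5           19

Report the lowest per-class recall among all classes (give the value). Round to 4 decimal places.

Per-class recall (TP/(TP+FN)):
  class_0: TP=40, FN=0+0+2=2 → 40/42 = 0.95238
  class_1: TP=40, FN=2+0+0=2 → 40/42 = 0.95238
  class_2: TP=40, FN=5+0+0=5 → 40/45 = 0.88889
  class_3: TP=19, FN=16+8+5=29 → 19/48 = 0.39583
Lowest is class 'class_3' with recall = 0.3958.

0.3958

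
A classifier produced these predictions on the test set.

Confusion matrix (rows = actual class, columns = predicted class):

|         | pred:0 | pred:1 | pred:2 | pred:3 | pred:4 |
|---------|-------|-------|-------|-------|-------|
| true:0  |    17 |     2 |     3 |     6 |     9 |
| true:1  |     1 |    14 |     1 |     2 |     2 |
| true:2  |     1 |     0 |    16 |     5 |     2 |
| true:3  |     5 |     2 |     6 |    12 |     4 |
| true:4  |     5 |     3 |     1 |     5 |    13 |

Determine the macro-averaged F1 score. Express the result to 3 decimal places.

0.538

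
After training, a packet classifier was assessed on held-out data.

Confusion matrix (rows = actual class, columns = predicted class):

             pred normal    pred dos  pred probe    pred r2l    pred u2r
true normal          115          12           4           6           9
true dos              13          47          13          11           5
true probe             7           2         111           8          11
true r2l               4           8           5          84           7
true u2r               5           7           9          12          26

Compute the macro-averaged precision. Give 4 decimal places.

0.6682

Per-class precision (TP/(TP+FP)):
  normal: TP=115, FP=13+7+4+5=29 → 115/144 = 0.79861
  dos: TP=47, FP=12+2+8+7=29 → 47/76 = 0.61842
  probe: TP=111, FP=4+13+5+9=31 → 111/142 = 0.78169
  r2l: TP=84, FP=6+11+8+12=37 → 84/121 = 0.69421
  u2r: TP=26, FP=9+5+11+7=32 → 26/58 = 0.44828
Macro-precision = mean = (0.79861 + 0.61842 + 0.78169 + 0.69421 + 0.44828) / 5 = 0.6682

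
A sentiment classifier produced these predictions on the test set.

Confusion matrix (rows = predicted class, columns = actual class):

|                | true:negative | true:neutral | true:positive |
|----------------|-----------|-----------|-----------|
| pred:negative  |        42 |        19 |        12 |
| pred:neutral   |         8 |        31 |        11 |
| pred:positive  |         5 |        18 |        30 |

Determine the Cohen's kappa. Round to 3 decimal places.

0.381

Observed agreement pₒ = trace/N = 103/176 = 0.5852
Expected agreement pₑ = Σ (rowᵢ·colᵢ)/N² = (55·73 + 68·50 + 53·53)/176² = 0.3301
κ = (pₒ − pₑ)/(1 − pₑ) = (0.5852 − 0.3301)/(1 − 0.3301) = 0.381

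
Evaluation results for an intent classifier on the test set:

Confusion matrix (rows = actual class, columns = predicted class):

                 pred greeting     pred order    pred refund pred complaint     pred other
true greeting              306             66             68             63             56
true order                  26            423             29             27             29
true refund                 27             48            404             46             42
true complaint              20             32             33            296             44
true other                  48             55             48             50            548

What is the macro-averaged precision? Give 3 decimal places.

0.693

Per-class precision (TP/(TP+FP)):
  greeting: TP=306, FP=26+27+20+48=121 → 306/427 = 0.7166
  order: TP=423, FP=66+48+32+55=201 → 423/624 = 0.6779
  refund: TP=404, FP=68+29+33+48=178 → 404/582 = 0.6942
  complaint: TP=296, FP=63+27+46+50=186 → 296/482 = 0.6141
  other: TP=548, FP=56+29+42+44=171 → 548/719 = 0.7622
Macro-precision = mean = (0.7166 + 0.6779 + 0.6942 + 0.6141 + 0.7622) / 5 = 0.693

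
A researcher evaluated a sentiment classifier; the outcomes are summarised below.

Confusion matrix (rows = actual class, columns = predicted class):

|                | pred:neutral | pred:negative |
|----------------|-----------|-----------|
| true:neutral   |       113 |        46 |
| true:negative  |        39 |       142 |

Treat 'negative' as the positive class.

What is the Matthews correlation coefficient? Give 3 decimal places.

MCC = (TP·TN − FP·FN) / √((TP+FP)(TP+FN)(TN+FP)(TN+FN))
Numerator = 142·113 − 46·39 = 14252
Denominator = √(188·181·159·152) = √822388704 = 28677.3204
MCC = 14252 / 28677.3204 = 0.497

0.497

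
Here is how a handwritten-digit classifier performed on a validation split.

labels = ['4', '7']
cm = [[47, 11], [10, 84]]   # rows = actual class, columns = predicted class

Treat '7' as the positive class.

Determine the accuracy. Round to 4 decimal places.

0.8618

Accuracy = (TP+TN)/N = (84+47)/152 = 0.8618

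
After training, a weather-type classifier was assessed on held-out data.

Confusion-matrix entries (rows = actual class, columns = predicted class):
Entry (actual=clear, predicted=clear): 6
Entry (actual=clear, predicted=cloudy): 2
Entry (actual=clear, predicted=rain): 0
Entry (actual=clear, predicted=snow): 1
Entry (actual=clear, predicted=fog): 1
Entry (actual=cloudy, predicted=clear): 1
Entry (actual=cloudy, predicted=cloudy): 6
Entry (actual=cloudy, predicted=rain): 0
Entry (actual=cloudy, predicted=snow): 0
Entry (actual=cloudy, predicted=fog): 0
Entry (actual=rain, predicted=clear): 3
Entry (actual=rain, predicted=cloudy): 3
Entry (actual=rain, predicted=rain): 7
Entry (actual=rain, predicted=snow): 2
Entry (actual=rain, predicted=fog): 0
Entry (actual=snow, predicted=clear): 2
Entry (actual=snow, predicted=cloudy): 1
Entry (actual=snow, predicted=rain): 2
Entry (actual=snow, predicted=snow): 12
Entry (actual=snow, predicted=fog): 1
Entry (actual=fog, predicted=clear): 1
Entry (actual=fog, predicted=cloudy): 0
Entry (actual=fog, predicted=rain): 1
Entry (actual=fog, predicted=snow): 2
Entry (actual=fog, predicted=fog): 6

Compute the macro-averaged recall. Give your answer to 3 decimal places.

Per-class recall (TP/(TP+FN)):
  clear: TP=6, FN=2+0+1+1=4 → 6/10 = 0.6000
  cloudy: TP=6, FN=1+0+0+0=1 → 6/7 = 0.8571
  rain: TP=7, FN=3+3+2+0=8 → 7/15 = 0.4667
  snow: TP=12, FN=2+1+2+1=6 → 12/18 = 0.6667
  fog: TP=6, FN=1+0+1+2=4 → 6/10 = 0.6000
Macro-recall = mean = (0.6000 + 0.8571 + 0.4667 + 0.6667 + 0.6000) / 5 = 0.638

0.638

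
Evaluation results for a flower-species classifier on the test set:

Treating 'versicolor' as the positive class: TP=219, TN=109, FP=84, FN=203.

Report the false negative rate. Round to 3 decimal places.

0.481

FNR = FN/(FN+TP) = 203/(203+219) = 0.481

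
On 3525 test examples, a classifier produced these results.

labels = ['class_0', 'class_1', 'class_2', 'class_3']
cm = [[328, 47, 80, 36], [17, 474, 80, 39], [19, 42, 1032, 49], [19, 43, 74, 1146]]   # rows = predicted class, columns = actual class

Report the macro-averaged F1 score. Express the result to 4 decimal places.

Per-class F1 score (2·TP/(2·TP+FP+FN)):
  class_0: TP=328, FP=47+80+36=163, FN=17+19+19=55 → 656/874 = 0.75057
  class_1: TP=474, FP=17+80+39=136, FN=47+42+43=132 → 948/1216 = 0.77961
  class_2: TP=1032, FP=19+42+49=110, FN=80+80+74=234 → 2064/2408 = 0.85714
  class_3: TP=1146, FP=19+43+74=136, FN=36+39+49=124 → 2292/2552 = 0.89812
Macro-F1 score = mean = (0.75057 + 0.77961 + 0.85714 + 0.89812) / 4 = 0.8214

0.8214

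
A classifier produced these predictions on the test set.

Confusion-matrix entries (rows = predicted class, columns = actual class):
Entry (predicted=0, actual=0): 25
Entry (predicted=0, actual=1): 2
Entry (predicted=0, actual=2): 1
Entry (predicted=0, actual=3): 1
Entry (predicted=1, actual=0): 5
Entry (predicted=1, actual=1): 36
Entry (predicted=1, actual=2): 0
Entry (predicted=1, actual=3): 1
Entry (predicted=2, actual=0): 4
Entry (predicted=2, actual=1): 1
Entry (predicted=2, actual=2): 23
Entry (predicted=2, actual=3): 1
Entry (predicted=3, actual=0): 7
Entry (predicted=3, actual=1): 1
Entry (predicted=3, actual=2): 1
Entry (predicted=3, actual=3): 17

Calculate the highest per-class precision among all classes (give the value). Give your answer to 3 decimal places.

0.862

Per-class precision (TP/(TP+FP)):
  0: TP=25, FP=2+1+1=4 → 25/29 = 0.8621
  1: TP=36, FP=5+0+1=6 → 36/42 = 0.8571
  2: TP=23, FP=4+1+1=6 → 23/29 = 0.7931
  3: TP=17, FP=7+1+1=9 → 17/26 = 0.6538
Highest is class '0' with precision = 0.862.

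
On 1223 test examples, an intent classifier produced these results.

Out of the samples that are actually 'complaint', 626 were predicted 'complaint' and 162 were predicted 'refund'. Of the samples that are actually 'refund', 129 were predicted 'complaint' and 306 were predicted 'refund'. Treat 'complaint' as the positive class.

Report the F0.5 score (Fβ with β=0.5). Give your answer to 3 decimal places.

0.822

Fβ = (1+β²)·TP / ((1+β²)·TP + β²·FN + FP), with β²=1/4
= 1.25·626 / (1.25·626 + 0.25·162 + 129) = 0.822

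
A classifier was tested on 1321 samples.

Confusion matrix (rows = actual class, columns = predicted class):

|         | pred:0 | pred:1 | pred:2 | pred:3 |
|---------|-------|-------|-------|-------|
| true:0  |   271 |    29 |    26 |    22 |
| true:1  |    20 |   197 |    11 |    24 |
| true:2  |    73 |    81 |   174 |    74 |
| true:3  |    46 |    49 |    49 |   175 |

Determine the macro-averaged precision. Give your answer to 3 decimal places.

0.619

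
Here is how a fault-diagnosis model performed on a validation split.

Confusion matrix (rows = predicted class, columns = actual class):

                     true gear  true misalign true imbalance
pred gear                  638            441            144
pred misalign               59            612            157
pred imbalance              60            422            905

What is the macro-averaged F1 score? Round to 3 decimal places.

0.625

Per-class F1 score (2·TP/(2·TP+FP+FN)):
  gear: TP=638, FP=441+144=585, FN=59+60=119 → 1276/1980 = 0.6444
  misalign: TP=612, FP=59+157=216, FN=441+422=863 → 1224/2303 = 0.5315
  imbalance: TP=905, FP=60+422=482, FN=144+157=301 → 1810/2593 = 0.6980
Macro-F1 score = mean = (0.6444 + 0.5315 + 0.6980) / 3 = 0.625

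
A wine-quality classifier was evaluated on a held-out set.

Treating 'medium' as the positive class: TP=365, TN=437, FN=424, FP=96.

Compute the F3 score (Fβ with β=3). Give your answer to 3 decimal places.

Fβ = (1+β²)·TP / ((1+β²)·TP + β²·FN + FP), with β²=9
= 10·365 / (10·365 + 9·424 + 96) = 0.483

0.483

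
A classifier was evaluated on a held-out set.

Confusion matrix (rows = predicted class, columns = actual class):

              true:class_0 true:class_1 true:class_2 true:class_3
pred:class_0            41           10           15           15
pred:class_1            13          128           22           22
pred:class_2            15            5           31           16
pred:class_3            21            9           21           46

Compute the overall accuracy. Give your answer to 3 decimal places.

0.572

Accuracy = trace / total = (41+128+31+46=246) / 430 = 246/430 = 0.572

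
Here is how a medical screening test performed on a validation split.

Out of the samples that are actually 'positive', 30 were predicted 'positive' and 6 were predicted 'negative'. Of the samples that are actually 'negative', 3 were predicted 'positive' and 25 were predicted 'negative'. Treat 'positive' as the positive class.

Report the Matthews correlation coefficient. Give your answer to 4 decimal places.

0.7208

MCC = (TP·TN − FP·FN) / √((TP+FP)(TP+FN)(TN+FP)(TN+FN))
Numerator = 30·25 − 3·6 = 732
Denominator = √(33·36·28·31) = √1031184 = 1015.4723
MCC = 732 / 1015.4723 = 0.7208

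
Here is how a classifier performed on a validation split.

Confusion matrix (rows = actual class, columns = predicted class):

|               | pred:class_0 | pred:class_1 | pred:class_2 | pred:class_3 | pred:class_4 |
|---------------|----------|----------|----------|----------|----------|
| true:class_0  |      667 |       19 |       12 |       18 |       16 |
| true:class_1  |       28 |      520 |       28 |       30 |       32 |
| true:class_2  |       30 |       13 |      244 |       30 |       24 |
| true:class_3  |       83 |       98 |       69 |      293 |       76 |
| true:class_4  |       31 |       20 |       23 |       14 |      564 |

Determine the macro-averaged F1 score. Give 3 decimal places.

0.747

Per-class F1 score (2·TP/(2·TP+FP+FN)):
  class_0: TP=667, FP=28+30+83+31=172, FN=19+12+18+16=65 → 1334/1571 = 0.8491
  class_1: TP=520, FP=19+13+98+20=150, FN=28+28+30+32=118 → 1040/1308 = 0.7951
  class_2: TP=244, FP=12+28+69+23=132, FN=30+13+30+24=97 → 488/717 = 0.6806
  class_3: TP=293, FP=18+30+30+14=92, FN=83+98+69+76=326 → 586/1004 = 0.5837
  class_4: TP=564, FP=16+32+24+76=148, FN=31+20+23+14=88 → 1128/1364 = 0.8270
Macro-F1 score = mean = (0.8491 + 0.7951 + 0.6806 + 0.5837 + 0.8270) / 5 = 0.747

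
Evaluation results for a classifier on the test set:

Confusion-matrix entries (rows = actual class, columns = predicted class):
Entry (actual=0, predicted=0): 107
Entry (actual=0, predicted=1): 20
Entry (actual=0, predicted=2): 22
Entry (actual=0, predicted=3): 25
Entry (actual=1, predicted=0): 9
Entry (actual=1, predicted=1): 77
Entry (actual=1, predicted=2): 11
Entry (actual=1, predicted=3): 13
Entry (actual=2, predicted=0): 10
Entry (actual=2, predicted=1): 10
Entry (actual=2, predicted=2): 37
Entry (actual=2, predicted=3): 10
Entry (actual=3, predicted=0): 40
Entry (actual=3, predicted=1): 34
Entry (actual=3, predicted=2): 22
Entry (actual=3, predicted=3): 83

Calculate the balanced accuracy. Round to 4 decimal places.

Balanced accuracy = mean of per-class recall.
  0: recall = 107/174 = 0.61494
  1: recall = 77/110 = 0.70000
  2: recall = 37/67 = 0.55224
  3: recall = 83/179 = 0.46369
Mean = (0.61494 + 0.70000 + 0.55224 + 0.46369) / 4 = 0.5827

0.5827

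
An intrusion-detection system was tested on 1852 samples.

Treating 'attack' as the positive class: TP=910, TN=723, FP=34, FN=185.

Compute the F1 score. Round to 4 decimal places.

0.8926

Precision = TP/(TP+FP) = 910/944 = 0.9640
Recall = TP/(TP+FN) = 910/1095 = 0.8311
F1 = 2·TP/(2·TP+FP+FN) = 1820/2039 = 0.8926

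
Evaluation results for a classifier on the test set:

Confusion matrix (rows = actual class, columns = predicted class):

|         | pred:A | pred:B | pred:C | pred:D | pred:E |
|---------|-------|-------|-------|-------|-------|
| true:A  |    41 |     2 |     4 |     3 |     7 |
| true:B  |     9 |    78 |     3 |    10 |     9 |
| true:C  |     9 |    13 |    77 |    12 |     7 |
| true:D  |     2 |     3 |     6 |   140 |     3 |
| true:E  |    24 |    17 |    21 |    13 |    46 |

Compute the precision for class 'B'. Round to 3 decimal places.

0.690

precision = TP/(TP+FP).
B: TP=78, FP=2+13+3+17=35 → 78/113 = 0.6903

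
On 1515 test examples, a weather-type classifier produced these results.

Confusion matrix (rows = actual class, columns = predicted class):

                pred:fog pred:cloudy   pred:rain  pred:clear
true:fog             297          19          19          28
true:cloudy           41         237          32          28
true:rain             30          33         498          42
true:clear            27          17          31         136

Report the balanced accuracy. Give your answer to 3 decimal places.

Balanced accuracy = mean of per-class recall.
  fog: recall = 297/363 = 0.8182
  cloudy: recall = 237/338 = 0.7012
  rain: recall = 498/603 = 0.8259
  clear: recall = 136/211 = 0.6445
Mean = (0.8182 + 0.7012 + 0.8259 + 0.6445) / 4 = 0.747

0.747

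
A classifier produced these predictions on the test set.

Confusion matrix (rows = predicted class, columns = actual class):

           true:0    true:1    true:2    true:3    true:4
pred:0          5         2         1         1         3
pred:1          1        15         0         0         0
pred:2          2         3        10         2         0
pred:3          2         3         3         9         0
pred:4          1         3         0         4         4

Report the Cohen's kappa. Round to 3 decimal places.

Observed agreement pₒ = trace/N = 43/74 = 0.5811
Expected agreement pₑ = Σ (rowᵢ·colᵢ)/N² = (11·12 + 26·16 + 14·17 + 16·17 + 7·12)/74² = 0.2085
κ = (pₒ − pₑ)/(1 − pₑ) = (0.5811 − 0.2085)/(1 − 0.2085) = 0.471

0.471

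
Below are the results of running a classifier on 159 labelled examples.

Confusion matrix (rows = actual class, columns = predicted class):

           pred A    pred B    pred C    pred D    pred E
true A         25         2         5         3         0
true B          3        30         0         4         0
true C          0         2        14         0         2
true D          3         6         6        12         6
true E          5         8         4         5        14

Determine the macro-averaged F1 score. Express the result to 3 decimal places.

0.582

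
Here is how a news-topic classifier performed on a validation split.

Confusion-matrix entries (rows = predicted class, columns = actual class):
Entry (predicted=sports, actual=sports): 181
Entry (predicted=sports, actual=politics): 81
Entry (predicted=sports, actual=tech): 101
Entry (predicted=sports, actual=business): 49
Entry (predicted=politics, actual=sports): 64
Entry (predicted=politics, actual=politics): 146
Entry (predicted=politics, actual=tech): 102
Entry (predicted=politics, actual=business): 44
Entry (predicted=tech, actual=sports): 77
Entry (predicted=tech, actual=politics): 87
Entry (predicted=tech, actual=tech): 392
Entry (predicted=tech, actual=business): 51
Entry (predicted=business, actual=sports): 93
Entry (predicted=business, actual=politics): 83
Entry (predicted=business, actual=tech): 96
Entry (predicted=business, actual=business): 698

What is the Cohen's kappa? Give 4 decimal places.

Observed agreement pₒ = trace/N = 1417/2345 = 0.60426
Expected agreement pₑ = Σ (rowᵢ·colᵢ)/N² = (415·412 + 397·356 + 691·607 + 842·970)/2345² = 0.28159
κ = (pₒ − pₑ)/(1 − pₑ) = (0.60426 − 0.28159)/(1 − 0.28159) = 0.4491

0.4491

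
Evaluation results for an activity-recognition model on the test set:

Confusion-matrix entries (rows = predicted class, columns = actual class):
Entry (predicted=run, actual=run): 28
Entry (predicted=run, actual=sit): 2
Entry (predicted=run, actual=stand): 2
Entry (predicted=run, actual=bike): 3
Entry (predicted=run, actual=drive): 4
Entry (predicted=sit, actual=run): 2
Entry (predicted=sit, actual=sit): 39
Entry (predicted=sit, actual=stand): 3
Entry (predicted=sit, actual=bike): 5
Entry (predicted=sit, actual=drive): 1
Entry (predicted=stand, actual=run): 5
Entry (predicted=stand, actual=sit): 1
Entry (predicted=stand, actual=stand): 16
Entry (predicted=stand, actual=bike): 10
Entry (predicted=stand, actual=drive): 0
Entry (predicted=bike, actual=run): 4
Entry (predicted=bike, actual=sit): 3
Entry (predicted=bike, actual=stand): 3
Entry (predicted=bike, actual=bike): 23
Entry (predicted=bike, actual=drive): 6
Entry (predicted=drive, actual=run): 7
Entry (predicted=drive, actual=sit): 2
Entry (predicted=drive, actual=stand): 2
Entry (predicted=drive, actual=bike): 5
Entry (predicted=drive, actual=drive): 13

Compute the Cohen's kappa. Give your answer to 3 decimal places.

Observed agreement pₒ = trace/N = 119/189 = 0.6296
Expected agreement pₑ = Σ (rowᵢ·colᵢ)/N² = (46·39 + 47·50 + 26·32 + 46·39 + 24·29)/189² = 0.2090
κ = (pₒ − pₑ)/(1 − pₑ) = (0.6296 − 0.2090)/(1 − 0.2090) = 0.532

0.532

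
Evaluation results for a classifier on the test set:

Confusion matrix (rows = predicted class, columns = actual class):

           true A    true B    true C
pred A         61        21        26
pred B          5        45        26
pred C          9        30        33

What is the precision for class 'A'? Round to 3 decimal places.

0.565

precision = TP/(TP+FP).
A: TP=61, FP=21+26=47 → 61/108 = 0.5648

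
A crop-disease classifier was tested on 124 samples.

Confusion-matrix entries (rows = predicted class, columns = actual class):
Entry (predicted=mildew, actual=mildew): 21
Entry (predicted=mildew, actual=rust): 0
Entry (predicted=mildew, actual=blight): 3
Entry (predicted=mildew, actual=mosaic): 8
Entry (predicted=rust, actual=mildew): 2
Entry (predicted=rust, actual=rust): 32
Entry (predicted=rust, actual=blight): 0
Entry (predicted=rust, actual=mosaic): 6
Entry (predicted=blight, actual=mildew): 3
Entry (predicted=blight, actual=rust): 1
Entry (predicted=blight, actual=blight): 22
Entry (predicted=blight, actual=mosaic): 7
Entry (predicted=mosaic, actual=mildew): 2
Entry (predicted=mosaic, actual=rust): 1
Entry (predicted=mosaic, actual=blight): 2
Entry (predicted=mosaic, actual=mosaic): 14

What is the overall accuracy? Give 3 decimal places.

Accuracy = trace / total = (21+32+22+14=89) / 124 = 89/124 = 0.718

0.718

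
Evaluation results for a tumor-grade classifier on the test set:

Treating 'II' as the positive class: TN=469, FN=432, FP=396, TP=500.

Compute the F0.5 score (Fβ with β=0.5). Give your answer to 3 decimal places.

0.554

Fβ = (1+β²)·TP / ((1+β²)·TP + β²·FN + FP), with β²=1/4
= 1.25·500 / (1.25·500 + 0.25·432 + 396) = 0.554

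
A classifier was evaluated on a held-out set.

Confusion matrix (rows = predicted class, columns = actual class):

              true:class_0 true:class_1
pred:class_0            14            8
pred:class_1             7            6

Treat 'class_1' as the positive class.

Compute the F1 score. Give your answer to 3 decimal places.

0.444

Precision = TP/(TP+FP) = 6/13 = 0.4615
Recall = TP/(TP+FN) = 6/14 = 0.4286
F1 = 2·TP/(2·TP+FP+FN) = 12/27 = 0.444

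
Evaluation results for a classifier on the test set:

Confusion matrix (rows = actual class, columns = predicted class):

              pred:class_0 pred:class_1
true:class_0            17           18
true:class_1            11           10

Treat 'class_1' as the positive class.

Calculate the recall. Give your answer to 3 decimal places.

0.476

Recall = TP/(TP+FN) = 10/(10+11) = 10/21 = 0.476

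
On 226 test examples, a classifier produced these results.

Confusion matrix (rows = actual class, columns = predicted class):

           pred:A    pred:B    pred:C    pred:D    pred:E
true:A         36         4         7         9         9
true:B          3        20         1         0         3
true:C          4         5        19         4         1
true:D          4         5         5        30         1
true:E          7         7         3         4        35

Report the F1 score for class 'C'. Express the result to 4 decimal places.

F1 score = 2·TP/(2·TP+FP+FN).
C: TP=19, FP=7+1+5+3=16, FN=4+5+4+1=14 → 38/68 = 0.55882

0.5588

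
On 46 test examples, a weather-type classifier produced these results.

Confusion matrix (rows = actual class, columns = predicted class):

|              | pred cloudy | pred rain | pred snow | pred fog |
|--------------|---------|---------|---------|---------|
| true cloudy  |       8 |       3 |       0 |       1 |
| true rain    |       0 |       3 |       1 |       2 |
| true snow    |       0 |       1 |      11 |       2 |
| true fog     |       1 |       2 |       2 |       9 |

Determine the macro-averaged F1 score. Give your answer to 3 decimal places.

0.648

Per-class F1 score (2·TP/(2·TP+FP+FN)):
  cloudy: TP=8, FP=0+0+1=1, FN=3+0+1=4 → 16/21 = 0.7619
  rain: TP=3, FP=3+1+2=6, FN=0+1+2=3 → 6/15 = 0.4000
  snow: TP=11, FP=0+1+2=3, FN=0+1+2=3 → 22/28 = 0.7857
  fog: TP=9, FP=1+2+2=5, FN=1+2+2=5 → 18/28 = 0.6429
Macro-F1 score = mean = (0.7619 + 0.4000 + 0.7857 + 0.6429) / 4 = 0.648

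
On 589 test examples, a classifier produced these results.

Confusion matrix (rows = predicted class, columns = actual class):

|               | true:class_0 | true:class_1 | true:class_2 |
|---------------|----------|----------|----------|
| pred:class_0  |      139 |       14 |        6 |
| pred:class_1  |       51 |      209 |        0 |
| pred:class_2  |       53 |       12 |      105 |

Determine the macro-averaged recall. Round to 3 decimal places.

0.802

Per-class recall (TP/(TP+FN)):
  class_0: TP=139, FN=51+53=104 → 139/243 = 0.5720
  class_1: TP=209, FN=14+12=26 → 209/235 = 0.8894
  class_2: TP=105, FN=6+0=6 → 105/111 = 0.9459
Macro-recall = mean = (0.5720 + 0.8894 + 0.9459) / 3 = 0.802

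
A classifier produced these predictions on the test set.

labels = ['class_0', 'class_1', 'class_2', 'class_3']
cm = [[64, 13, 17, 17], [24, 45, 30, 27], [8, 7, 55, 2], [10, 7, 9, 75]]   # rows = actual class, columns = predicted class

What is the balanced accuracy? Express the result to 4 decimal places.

Balanced accuracy = mean of per-class recall.
  class_0: recall = 64/111 = 0.57658
  class_1: recall = 45/126 = 0.35714
  class_2: recall = 55/72 = 0.76389
  class_3: recall = 75/101 = 0.74257
Mean = (0.57658 + 0.35714 + 0.76389 + 0.74257) / 4 = 0.6100

0.6100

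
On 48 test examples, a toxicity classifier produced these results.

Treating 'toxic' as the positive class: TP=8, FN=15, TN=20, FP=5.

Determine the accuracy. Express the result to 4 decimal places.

Accuracy = (TP+TN)/N = (8+20)/48 = 0.5833

0.5833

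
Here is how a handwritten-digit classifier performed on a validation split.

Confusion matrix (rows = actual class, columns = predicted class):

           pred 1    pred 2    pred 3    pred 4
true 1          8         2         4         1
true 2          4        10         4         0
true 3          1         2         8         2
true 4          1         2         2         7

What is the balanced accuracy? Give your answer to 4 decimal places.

Balanced accuracy = mean of per-class recall.
  1: recall = 8/15 = 0.53333
  2: recall = 10/18 = 0.55556
  3: recall = 8/13 = 0.61538
  4: recall = 7/12 = 0.58333
Mean = (0.53333 + 0.55556 + 0.61538 + 0.58333) / 4 = 0.5719

0.5719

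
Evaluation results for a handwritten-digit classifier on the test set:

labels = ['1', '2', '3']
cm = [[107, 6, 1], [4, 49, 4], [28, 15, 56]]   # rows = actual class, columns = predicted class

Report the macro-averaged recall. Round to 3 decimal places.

Per-class recall (TP/(TP+FN)):
  1: TP=107, FN=6+1=7 → 107/114 = 0.9386
  2: TP=49, FN=4+4=8 → 49/57 = 0.8596
  3: TP=56, FN=28+15=43 → 56/99 = 0.5657
Macro-recall = mean = (0.9386 + 0.8596 + 0.5657) / 3 = 0.788

0.788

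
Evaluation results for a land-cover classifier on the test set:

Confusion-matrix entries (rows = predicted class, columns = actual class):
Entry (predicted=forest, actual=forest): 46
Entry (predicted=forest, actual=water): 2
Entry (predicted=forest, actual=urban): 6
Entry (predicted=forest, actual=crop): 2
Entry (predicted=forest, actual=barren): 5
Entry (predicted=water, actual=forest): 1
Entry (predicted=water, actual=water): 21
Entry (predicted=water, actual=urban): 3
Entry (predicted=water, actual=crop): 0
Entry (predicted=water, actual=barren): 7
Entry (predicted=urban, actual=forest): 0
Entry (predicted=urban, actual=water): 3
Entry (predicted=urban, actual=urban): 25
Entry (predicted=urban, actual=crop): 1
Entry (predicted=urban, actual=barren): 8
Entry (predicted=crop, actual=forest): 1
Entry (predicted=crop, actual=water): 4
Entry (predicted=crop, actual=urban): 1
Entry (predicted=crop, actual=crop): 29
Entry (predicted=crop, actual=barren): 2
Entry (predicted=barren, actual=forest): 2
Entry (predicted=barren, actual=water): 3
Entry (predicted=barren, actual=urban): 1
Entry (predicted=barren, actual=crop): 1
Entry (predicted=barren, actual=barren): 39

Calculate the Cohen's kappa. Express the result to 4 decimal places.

0.6856

Observed agreement pₒ = trace/N = 160/213 = 0.75117
Expected agreement pₑ = Σ (rowᵢ·colᵢ)/N² = (50·61 + 33·32 + 36·37 + 33·37 + 61·46)/213² = 0.20862
κ = (pₒ − pₑ)/(1 − pₑ) = (0.75117 − 0.20862)/(1 − 0.20862) = 0.6856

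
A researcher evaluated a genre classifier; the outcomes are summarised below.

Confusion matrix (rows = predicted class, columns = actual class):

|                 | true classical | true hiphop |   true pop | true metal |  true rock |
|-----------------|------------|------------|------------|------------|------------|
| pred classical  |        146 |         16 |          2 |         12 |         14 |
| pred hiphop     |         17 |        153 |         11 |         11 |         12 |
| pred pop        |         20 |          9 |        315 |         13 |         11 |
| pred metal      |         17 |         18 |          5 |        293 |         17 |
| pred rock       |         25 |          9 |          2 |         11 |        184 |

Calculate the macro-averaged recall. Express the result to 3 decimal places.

Per-class recall (TP/(TP+FN)):
  classical: TP=146, FN=17+20+17+25=79 → 146/225 = 0.6489
  hiphop: TP=153, FN=16+9+18+9=52 → 153/205 = 0.7463
  pop: TP=315, FN=2+11+5+2=20 → 315/335 = 0.9403
  metal: TP=293, FN=12+11+13+11=47 → 293/340 = 0.8618
  rock: TP=184, FN=14+12+11+17=54 → 184/238 = 0.7731
Macro-recall = mean = (0.6489 + 0.7463 + 0.9403 + 0.8618 + 0.7731) / 5 = 0.794

0.794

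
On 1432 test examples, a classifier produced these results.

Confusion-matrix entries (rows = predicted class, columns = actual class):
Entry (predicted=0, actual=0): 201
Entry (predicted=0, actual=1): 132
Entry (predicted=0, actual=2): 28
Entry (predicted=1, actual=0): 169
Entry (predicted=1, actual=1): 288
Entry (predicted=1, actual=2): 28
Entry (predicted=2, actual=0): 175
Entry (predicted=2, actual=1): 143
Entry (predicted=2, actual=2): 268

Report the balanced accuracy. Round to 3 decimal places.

Balanced accuracy = mean of per-class recall.
  0: recall = 201/545 = 0.3688
  1: recall = 288/563 = 0.5115
  2: recall = 268/324 = 0.8272
Mean = (0.3688 + 0.5115 + 0.8272) / 3 = 0.569

0.569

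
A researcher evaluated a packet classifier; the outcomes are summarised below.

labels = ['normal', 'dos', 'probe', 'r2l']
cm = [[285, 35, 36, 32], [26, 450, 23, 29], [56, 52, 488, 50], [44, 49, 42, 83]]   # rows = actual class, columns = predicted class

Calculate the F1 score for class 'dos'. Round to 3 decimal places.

Take TP from the diagonal, FP from the rest of the 'dos' prediction marginal, FN from the rest of the 'dos' actual marginal.
F1 score = 2·TP/(2·TP+FP+FN).
dos: TP=450, FP=35+52+49=136, FN=26+23+29=78 → 900/1114 = 0.8079

0.808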